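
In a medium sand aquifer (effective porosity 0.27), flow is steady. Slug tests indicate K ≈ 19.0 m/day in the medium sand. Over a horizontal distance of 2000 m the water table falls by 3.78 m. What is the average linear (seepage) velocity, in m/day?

Hydraulic gradient i = Δh / L = 3.78 / 2000 = 0.001890.
Darcy flux q = K · i = 19.00 × 0.001890 = 0.03591 m/day.
Seepage velocity v = q / n_e = 0.03591 / 0.27 = 0.1330 m/day.

0.133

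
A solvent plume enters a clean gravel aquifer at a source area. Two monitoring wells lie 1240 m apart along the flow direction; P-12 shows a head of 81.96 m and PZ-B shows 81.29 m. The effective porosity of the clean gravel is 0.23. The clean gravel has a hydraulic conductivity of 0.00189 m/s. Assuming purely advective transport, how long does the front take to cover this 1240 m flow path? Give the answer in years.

Convert K: 0.00189 m/s × 86400 = 163.3 m/day.
Hydraulic gradient i = (81.96 − 81.29) / 1240 = 0.67 / 1240 = 0.0005403.
Darcy flux q = K · i = 163.3 × 0.0005403 = 0.08823 m/day.
Seepage velocity v = q / n_e = 0.08823 / 0.23 = 0.3836 m/day.
Travel time t = L / v = 1240 / 0.3836 = 3232 days = 8.850 years.

8.85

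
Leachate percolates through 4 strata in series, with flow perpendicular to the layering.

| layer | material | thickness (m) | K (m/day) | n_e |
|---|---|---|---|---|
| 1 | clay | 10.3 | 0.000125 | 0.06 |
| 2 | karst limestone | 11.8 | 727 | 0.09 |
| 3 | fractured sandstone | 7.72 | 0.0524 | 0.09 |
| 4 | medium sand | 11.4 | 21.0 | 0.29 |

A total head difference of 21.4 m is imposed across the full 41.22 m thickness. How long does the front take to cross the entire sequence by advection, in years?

With flow normal to the layers, continuity requires the same specific discharge q through every layer.
Σ(b_i/K_i) = 10.3/0.000125 + 11.8/727 + 7.72/0.0524 + 11.4/21.0 = 82548 d.
q = Δh / Σ(b_i/K_i) = 21.4 / 82548 = 0.0002592 m/day.
In each layer the seepage velocity is v_i = q/n_i, so the layer transit time is t_i = b_i·n_i / q:
  layer 1 (clay): t_1 = 10.3 × 0.06 / 0.0002592 = 2384 d
  layer 2 (karst limestone): t_2 = 11.8 × 0.09 / 0.0002592 = 4097 d
  layer 3 (fractured sandstone): t_3 = 7.72 × 0.09 / 0.0002592 = 2680 d
  layer 4 (medium sand): t_4 = 11.4 × 0.29 / 0.0002592 = 12752 d
Total t = Σ t_i = 21913 days = 59.99 years.

60.0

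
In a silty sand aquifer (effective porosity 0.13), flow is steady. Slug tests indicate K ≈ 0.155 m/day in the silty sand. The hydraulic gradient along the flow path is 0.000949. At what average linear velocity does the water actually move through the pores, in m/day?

Hydraulic gradient i = 0.000949.
Darcy flux q = K · i = 0.1550 × 0.0009490 = 0.0001471 m/day.
Seepage velocity v = q / n_e = 0.0001471 / 0.13 = 0.001131 m/day.

0.00113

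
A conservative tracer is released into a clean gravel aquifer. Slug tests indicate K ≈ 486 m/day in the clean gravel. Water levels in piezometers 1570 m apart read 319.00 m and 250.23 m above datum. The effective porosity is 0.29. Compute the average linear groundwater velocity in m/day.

73.4

Hydraulic gradient i = (319.00 − 250.23) / 1570 = 68.77 / 1570 = 0.04380.
Darcy flux q = K · i = 486.0 × 0.04380 = 21.29 m/day.
Seepage velocity v = q / n_e = 21.29 / 0.29 = 73.41 m/day.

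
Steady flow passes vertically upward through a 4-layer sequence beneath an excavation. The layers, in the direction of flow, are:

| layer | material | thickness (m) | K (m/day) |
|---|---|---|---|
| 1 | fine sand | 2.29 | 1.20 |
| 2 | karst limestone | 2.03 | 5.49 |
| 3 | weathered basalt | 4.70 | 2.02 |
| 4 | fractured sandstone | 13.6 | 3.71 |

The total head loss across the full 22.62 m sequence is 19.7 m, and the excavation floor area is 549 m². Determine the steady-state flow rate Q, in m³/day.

Flow is perpendicular to layering, so the layers act in series and the equivalent K is the thickness-weighted harmonic mean.
Total thickness L = 2.29 + 2.03 + 4.70 + 13.6 = 22.62 m.
Σ(b_i/K_i) = 2.29/1.20 + 2.03/5.49 + 4.70/2.02 + 13.6/3.71 = 8.271 d.
K_eq = L / Σ(b_i/K_i) = 22.62 / 8.271 = 2.735 m/day.
Q = K_eq · A · (Δh/L) = 2.735 × 549 × (19.7/22.62) = 1308 m³/day.

1310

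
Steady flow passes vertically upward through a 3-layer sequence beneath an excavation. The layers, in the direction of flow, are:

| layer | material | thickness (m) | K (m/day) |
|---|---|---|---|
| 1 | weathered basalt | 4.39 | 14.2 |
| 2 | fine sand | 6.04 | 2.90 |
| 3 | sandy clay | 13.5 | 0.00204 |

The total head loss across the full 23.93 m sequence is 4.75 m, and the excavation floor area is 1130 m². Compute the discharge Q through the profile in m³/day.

0.811

Flow is perpendicular to layering, so the layers act in series and the equivalent K is the thickness-weighted harmonic mean.
Total thickness L = 4.39 + 6.04 + 13.5 = 23.93 m.
Σ(b_i/K_i) = 4.39/14.2 + 6.04/2.90 + 13.5/0.00204 = 6620 d.
K_eq = L / Σ(b_i/K_i) = 23.93 / 6620 = 0.003615 m/day.
Q = K_eq · A · (Δh/L) = 0.003615 × 1130 × (4.75/23.93) = 0.8108 m³/day.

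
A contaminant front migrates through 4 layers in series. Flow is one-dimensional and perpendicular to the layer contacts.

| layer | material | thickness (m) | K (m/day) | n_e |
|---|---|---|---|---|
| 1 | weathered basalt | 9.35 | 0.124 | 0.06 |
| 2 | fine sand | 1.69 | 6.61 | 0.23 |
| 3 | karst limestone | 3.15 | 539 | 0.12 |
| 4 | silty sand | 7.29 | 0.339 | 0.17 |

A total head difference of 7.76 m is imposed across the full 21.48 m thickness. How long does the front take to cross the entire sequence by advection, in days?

32.1

With flow normal to the layers, continuity requires the same specific discharge q through every layer.
Σ(b_i/K_i) = 9.35/0.124 + 1.69/6.61 + 3.15/539 + 7.29/0.339 = 97.17 d.
q = Δh / Σ(b_i/K_i) = 7.76 / 97.17 = 0.07986 m/day.
In each layer the seepage velocity is v_i = q/n_i, so the layer transit time is t_i = b_i·n_i / q:
  layer 1 (weathered basalt): t_1 = 9.35 × 0.06 / 0.07986 = 7.025 d
  layer 2 (fine sand): t_2 = 1.69 × 0.23 / 0.07986 = 4.867 d
  layer 3 (karst limestone): t_3 = 3.15 × 0.12 / 0.07986 = 4.733 d
  layer 4 (silty sand): t_4 = 7.29 × 0.17 / 0.07986 = 15.52 d
Total t = Σ t_i = 32.14 days.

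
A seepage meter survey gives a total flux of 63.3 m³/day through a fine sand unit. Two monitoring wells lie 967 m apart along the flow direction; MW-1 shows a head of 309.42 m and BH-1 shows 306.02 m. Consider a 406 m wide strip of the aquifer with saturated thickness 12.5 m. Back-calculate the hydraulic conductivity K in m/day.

Cross-sectional area A = 406 × 12.5 = 5075 m².
Hydraulic gradient i = (309.42 − 306.02) / 967 = 3.4 / 967 = 0.003516.
From Q = K·A·i, K = Q / (A·i) = 63.3 / (5075 × 0.003516) = 3.547 m/day.

3.55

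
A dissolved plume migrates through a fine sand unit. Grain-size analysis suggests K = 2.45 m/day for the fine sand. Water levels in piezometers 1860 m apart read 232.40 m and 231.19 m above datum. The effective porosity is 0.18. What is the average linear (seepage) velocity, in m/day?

Hydraulic gradient i = (232.40 − 231.19) / 1860 = 1.21 / 1860 = 0.0006505.
Darcy flux q = K · i = 2.450 × 0.0006505 = 0.001594 m/day.
Seepage velocity v = q / n_e = 0.001594 / 0.18 = 0.008855 m/day.

0.00885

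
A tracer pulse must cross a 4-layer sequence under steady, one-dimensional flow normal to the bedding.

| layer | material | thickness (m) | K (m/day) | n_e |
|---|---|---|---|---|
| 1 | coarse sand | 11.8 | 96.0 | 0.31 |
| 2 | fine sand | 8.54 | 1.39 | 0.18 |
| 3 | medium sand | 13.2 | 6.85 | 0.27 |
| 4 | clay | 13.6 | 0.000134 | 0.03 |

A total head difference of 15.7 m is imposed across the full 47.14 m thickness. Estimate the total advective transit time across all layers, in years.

162

With flow normal to the layers, continuity requires the same specific discharge q through every layer.
Σ(b_i/K_i) = 11.8/96.0 + 8.54/1.39 + 13.2/6.85 + 13.6/0.000134 = 1.015e+05 d.
q = Δh / Σ(b_i/K_i) = 15.7 / 1.015e+05 = 0.0001547 m/day.
In each layer the seepage velocity is v_i = q/n_i, so the layer transit time is t_i = b_i·n_i / q:
  layer 1 (coarse sand): t_1 = 11.8 × 0.31 / 0.0001547 = 23649 d
  layer 2 (fine sand): t_2 = 8.54 × 0.18 / 0.0001547 = 9938 d
  layer 3 (medium sand): t_3 = 13.2 × 0.27 / 0.0001547 = 23041 d
  layer 4 (clay): t_4 = 13.6 × 0.03 / 0.0001547 = 2638 d
Total t = Σ t_i = 59266 days = 162.3 years.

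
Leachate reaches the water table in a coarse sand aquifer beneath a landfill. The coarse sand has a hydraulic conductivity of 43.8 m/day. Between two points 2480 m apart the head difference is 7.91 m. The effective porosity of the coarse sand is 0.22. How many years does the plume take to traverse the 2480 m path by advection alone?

Hydraulic gradient i = Δh / L = 7.91 / 2480 = 0.003190.
Darcy flux q = K · i = 43.80 × 0.003190 = 0.1397 m/day.
Seepage velocity v = q / n_e = 0.1397 / 0.22 = 0.6350 m/day.
Travel time t = L / v = 2480 / 0.6350 = 3905 days = 10.69 years.

10.7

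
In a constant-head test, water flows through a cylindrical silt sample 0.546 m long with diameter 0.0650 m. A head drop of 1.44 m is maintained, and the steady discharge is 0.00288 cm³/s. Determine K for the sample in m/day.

Cross-sectional area A = π·(d/2)² = π × (0.0650/2)² = 0.003318 m².
Convert discharge: 0.00288 cm³/s = 2.880e-09 m³/s.
Darcy's law rearranged: K = Q·L / (A·Δh) = 2.880e-09 × 0.546 / (0.003318 × 1.44) = 3.291e-07 m/s = 0.02843 m/day.

0.0284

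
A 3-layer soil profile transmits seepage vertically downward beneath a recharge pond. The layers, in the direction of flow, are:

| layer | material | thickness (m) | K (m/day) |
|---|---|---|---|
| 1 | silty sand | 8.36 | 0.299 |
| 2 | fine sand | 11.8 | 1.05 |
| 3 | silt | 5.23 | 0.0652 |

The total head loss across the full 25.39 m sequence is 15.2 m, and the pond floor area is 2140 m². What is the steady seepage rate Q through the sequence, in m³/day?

272

Flow is perpendicular to layering, so the layers act in series and the equivalent K is the thickness-weighted harmonic mean.
Total thickness L = 8.36 + 11.8 + 5.23 = 25.39 m.
Σ(b_i/K_i) = 8.36/0.299 + 11.8/1.05 + 5.23/0.0652 = 119.4 d.
K_eq = L / Σ(b_i/K_i) = 25.39 / 119.4 = 0.2126 m/day.
Q = K_eq · A · (Δh/L) = 0.2126 × 2140 × (15.2/25.39) = 272.4 m³/day.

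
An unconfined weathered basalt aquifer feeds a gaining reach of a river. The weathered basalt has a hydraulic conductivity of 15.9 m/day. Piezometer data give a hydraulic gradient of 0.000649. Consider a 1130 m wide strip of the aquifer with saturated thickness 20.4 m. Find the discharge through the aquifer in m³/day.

Cross-sectional area A = 1130 × 20.4 = 23052 m².
Hydraulic gradient i = 0.000649.
Darcy's law: Q = K · A · i = 15.90 × 23052 × 0.0006490 = 237.9 m³/day.

238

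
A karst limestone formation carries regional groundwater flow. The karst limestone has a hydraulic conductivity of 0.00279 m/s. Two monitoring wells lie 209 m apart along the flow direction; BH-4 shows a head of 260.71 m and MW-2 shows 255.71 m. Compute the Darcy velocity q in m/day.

Convert K: 0.00279 m/s × 86400 = 241.1 m/day.
Hydraulic gradient i = (260.71 − 255.71) / 209 = 5 / 209 = 0.02392.
Specific discharge q = K · i = 241.1 × 0.02392 = 5.767 m/day.

5.77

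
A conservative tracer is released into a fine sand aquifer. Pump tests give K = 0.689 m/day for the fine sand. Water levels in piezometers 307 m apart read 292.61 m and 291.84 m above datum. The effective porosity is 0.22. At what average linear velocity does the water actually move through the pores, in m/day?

Hydraulic gradient i = (292.61 − 291.84) / 307 = 0.77 / 307 = 0.002508.
Darcy flux q = K · i = 0.6890 × 0.002508 = 0.001728 m/day.
Seepage velocity v = q / n_e = 0.001728 / 0.22 = 0.007855 m/day.

0.00786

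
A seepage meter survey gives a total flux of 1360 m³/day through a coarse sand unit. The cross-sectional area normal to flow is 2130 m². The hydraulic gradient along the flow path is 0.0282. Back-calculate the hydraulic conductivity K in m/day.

Hydraulic gradient i = 0.0282.
From Q = K·A·i, K = Q / (A·i) = 1360 / (2130 × 0.02820) = 22.64 m/day.

22.6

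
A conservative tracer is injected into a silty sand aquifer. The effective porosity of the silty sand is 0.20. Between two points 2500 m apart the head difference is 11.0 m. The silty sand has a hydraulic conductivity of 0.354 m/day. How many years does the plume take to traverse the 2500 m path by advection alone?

879

Hydraulic gradient i = Δh / L = 11.0 / 2500 = 0.004400.
Darcy flux q = K · i = 0.3540 × 0.004400 = 0.001558 m/day.
Seepage velocity v = q / n_e = 0.001558 / 0.20 = 0.007788 m/day.
Travel time t = L / v = 2500 / 0.007788 = 3.210e+05 days = 878.9 years.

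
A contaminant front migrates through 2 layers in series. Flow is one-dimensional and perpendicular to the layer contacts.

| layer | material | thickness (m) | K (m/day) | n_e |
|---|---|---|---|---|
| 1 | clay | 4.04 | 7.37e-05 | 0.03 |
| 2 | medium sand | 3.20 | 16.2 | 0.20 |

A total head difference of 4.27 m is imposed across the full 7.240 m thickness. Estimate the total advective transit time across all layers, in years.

26.8

With flow normal to the layers, continuity requires the same specific discharge q through every layer.
Σ(b_i/K_i) = 4.04/7.37e-05 + 3.20/16.2 = 54817 d.
q = Δh / Σ(b_i/K_i) = 4.27 / 54817 = 7.790e-05 m/day.
In each layer the seepage velocity is v_i = q/n_i, so the layer transit time is t_i = b_i·n_i / q:
  layer 1 (clay): t_1 = 4.04 × 0.03 / 7.790e-05 = 1556 d
  layer 2 (medium sand): t_2 = 3.20 × 0.20 / 7.790e-05 = 8216 d
Total t = Σ t_i = 9772 days = 26.75 years.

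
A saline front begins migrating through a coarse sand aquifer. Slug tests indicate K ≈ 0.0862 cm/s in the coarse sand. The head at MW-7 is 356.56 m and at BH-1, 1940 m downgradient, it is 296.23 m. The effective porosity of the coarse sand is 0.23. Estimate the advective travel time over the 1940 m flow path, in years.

0.527

Convert K: 0.0862 cm/s × 864 = 74.48 m/day.
Hydraulic gradient i = (356.56 − 296.23) / 1940 = 60.33 / 1940 = 0.03110.
Darcy flux q = K · i = 74.48 × 0.03110 = 2.316 m/day.
Seepage velocity v = q / n_e = 2.316 / 0.23 = 10.07 m/day.
Travel time t = L / v = 1940 / 10.07 = 192.7 days = 0.5275 years.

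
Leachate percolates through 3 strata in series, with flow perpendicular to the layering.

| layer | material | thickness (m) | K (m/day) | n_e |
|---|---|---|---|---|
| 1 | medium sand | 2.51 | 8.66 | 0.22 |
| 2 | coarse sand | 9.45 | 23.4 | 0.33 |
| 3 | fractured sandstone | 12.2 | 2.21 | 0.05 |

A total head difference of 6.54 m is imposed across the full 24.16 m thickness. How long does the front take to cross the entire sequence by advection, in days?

With flow normal to the layers, continuity requires the same specific discharge q through every layer.
Σ(b_i/K_i) = 2.51/8.66 + 9.45/23.4 + 12.2/2.21 = 6.214 d.
q = Δh / Σ(b_i/K_i) = 6.54 / 6.214 = 1.052 m/day.
In each layer the seepage velocity is v_i = q/n_i, so the layer transit time is t_i = b_i·n_i / q:
  layer 1 (medium sand): t_1 = 2.51 × 0.22 / 1.052 = 0.5247 d
  layer 2 (coarse sand): t_2 = 9.45 × 0.33 / 1.052 = 2.963 d
  layer 3 (fractured sandstone): t_3 = 12.2 × 0.05 / 1.052 = 0.5796 d
Total t = Σ t_i = 4.067 days.

4.07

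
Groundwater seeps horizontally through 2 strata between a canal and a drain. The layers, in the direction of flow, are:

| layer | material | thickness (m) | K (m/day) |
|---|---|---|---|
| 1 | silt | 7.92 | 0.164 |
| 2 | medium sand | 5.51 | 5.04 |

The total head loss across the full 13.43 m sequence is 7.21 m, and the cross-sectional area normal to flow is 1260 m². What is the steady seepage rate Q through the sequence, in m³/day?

Flow is perpendicular to layering, so the layers act in series and the equivalent K is the thickness-weighted harmonic mean.
Total thickness L = 7.92 + 5.51 = 13.43 m.
Σ(b_i/K_i) = 7.92/0.164 + 5.51/5.04 = 49.39 d.
K_eq = L / Σ(b_i/K_i) = 13.43 / 49.39 = 0.2719 m/day.
Q = K_eq · A · (Δh/L) = 0.2719 × 1260 × (7.21/13.43) = 184.0 m³/day.

184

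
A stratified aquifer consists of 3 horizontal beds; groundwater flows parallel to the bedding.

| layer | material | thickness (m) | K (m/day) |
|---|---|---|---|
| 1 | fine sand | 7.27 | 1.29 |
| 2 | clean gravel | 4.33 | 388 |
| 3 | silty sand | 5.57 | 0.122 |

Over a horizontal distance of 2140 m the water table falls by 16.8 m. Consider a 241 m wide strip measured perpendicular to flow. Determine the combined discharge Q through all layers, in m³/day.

Flow is parallel to layering, so each bed carries its own Darcy discharge and the transmissivities add.
Σ(K_i·b_i) = 1.29×7.27 + 388×4.33 + 0.122×5.57 = 1690 m²/day.
Hydraulic gradient i = Δh / L = 16.8 / 2140 = 0.007850.
Q = Σ(K_i·b_i) · W · i = 1690 × 241 × 0.007850 = 3198 m³/day.

3200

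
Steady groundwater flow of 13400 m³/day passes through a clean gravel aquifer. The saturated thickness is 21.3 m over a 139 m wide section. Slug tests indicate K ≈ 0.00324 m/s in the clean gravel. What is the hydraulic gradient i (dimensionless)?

Convert K: 0.00324 m/s × 86400 = 279.9 m/day.
Cross-sectional area A = 139 × 21.3 = 2961 m².
From Q = K·A·i, i = Q / (K·A) = 13400 / (279.9 × 2961) = 0.01617.

0.0162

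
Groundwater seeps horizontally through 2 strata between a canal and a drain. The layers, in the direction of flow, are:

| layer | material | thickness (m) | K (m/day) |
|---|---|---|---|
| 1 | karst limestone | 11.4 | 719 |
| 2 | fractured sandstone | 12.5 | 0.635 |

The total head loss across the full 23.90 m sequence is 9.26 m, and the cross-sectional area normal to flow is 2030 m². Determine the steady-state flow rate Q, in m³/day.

954

Flow is perpendicular to layering, so the layers act in series and the equivalent K is the thickness-weighted harmonic mean.
Total thickness L = 11.4 + 12.5 = 23.90 m.
Σ(b_i/K_i) = 11.4/719 + 12.5/0.635 = 19.70 d.
K_eq = L / Σ(b_i/K_i) = 23.90 / 19.70 = 1.213 m/day.
Q = K_eq · A · (Δh/L) = 1.213 × 2030 × (9.26/23.90) = 954.2 m³/day.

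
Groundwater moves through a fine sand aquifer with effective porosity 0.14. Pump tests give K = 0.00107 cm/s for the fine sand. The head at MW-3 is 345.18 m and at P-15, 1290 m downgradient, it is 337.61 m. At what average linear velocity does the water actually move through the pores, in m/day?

0.0388

Convert K: 0.00107 cm/s × 864 = 0.9245 m/day.
Hydraulic gradient i = (345.18 − 337.61) / 1290 = 7.57 / 1290 = 0.005868.
Darcy flux q = K · i = 0.9245 × 0.005868 = 0.005425 m/day.
Seepage velocity v = q / n_e = 0.005425 / 0.14 = 0.03875 m/day.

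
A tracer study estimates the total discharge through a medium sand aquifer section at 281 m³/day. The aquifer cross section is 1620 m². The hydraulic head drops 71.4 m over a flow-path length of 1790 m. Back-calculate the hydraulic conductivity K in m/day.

4.35

Hydraulic gradient i = Δh / L = 71.4 / 1790 = 0.03989.
From Q = K·A·i, K = Q / (A·i) = 281 / (1620 × 0.03989) = 4.349 m/day.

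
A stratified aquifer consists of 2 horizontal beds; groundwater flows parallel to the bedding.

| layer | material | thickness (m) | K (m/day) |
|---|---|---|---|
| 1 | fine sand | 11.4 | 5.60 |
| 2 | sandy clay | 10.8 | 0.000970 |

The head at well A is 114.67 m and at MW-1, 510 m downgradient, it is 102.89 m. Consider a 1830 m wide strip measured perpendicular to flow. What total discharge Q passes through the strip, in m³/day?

2700

Flow is parallel to layering, so each bed carries its own Darcy discharge and the transmissivities add.
Σ(K_i·b_i) = 5.60×11.4 + 0.000970×10.8 = 63.85 m²/day.
Hydraulic gradient i = (114.67 − 102.89) / 510 = 11.78 / 510 = 0.02310.
Q = Σ(K_i·b_i) · W · i = 63.85 × 1830 × 0.02310 = 2699 m³/day.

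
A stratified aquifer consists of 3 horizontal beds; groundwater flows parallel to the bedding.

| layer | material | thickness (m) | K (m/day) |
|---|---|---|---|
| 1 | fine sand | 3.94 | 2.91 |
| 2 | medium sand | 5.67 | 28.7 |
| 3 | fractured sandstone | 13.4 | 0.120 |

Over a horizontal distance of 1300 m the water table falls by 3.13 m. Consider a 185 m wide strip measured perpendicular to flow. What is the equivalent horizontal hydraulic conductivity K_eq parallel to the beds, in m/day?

7.64

Flow is parallel to layering, so each bed carries its own Darcy discharge and the transmissivities add.
Σ(K_i·b_i) = 2.91×3.94 + 28.7×5.67 + 0.120×13.4 = 175.8 m²/day.
Total thickness b = 23.01 m, so K_eq = Σ(K_i·b_i)/b = 7.640 m/day.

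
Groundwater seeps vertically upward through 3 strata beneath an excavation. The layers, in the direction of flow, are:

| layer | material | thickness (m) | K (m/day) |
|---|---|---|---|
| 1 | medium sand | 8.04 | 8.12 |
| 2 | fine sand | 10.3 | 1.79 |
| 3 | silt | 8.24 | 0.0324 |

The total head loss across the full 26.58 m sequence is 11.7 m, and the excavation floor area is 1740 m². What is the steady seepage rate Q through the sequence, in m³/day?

Flow is perpendicular to layering, so the layers act in series and the equivalent K is the thickness-weighted harmonic mean.
Total thickness L = 8.04 + 10.3 + 8.24 = 26.58 m.
Σ(b_i/K_i) = 8.04/8.12 + 10.3/1.79 + 8.24/0.0324 = 261.1 d.
K_eq = L / Σ(b_i/K_i) = 26.58 / 261.1 = 0.1018 m/day.
Q = K_eq · A · (Δh/L) = 0.1018 × 1740 × (11.7/26.58) = 77.98 m³/day.

78.0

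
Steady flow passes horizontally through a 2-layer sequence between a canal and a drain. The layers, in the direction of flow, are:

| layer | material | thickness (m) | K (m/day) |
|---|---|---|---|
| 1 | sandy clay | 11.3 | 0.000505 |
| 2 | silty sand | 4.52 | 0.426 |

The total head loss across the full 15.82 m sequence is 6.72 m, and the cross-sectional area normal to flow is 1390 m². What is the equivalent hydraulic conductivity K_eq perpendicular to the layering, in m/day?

Flow is perpendicular to layering, so the layers act in series and the equivalent K is the thickness-weighted harmonic mean.
Total thickness L = 11.3 + 4.52 = 15.82 m.
Σ(b_i/K_i) = 11.3/0.000505 + 4.52/0.426 = 22387 d.
K_eq = L / Σ(b_i/K_i) = 15.82 / 22387 = 0.0007067 m/day.

0.000707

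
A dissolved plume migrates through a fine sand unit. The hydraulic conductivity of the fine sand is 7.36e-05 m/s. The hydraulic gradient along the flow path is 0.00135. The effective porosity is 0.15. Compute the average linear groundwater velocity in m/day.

0.0572

Convert K: 7.36e-05 m/s × 86400 = 6.359 m/day.
Hydraulic gradient i = 0.00135.
Darcy flux q = K · i = 6.359 × 0.001350 = 0.008585 m/day.
Seepage velocity v = q / n_e = 0.008585 / 0.15 = 0.05723 m/day.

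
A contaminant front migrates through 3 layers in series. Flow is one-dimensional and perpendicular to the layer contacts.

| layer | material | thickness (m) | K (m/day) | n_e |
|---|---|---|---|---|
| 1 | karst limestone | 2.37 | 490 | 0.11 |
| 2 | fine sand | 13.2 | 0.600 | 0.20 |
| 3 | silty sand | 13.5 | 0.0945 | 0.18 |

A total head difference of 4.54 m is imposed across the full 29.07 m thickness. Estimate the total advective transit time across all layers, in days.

194

With flow normal to the layers, continuity requires the same specific discharge q through every layer.
Σ(b_i/K_i) = 2.37/490 + 13.2/0.600 + 13.5/0.0945 = 164.9 d.
q = Δh / Σ(b_i/K_i) = 4.54 / 164.9 = 0.02754 m/day.
In each layer the seepage velocity is v_i = q/n_i, so the layer transit time is t_i = b_i·n_i / q:
  layer 1 (karst limestone): t_1 = 2.37 × 0.11 / 0.02754 = 9.467 d
  layer 2 (fine sand): t_2 = 13.2 × 0.20 / 0.02754 = 95.87 d
  layer 3 (silty sand): t_3 = 13.5 × 0.18 / 0.02754 = 88.24 d
Total t = Σ t_i = 193.6 days.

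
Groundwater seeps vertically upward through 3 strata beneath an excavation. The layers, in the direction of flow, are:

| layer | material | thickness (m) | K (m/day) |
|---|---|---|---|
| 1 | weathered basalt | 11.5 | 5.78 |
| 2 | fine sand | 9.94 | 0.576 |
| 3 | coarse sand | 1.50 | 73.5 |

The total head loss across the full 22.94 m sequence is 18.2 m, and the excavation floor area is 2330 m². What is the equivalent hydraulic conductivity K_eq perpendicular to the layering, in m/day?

1.19

Flow is perpendicular to layering, so the layers act in series and the equivalent K is the thickness-weighted harmonic mean.
Total thickness L = 11.5 + 9.94 + 1.50 = 22.94 m.
Σ(b_i/K_i) = 11.5/5.78 + 9.94/0.576 + 1.50/73.5 = 19.27 d.
K_eq = L / Σ(b_i/K_i) = 22.94 / 19.27 = 1.191 m/day.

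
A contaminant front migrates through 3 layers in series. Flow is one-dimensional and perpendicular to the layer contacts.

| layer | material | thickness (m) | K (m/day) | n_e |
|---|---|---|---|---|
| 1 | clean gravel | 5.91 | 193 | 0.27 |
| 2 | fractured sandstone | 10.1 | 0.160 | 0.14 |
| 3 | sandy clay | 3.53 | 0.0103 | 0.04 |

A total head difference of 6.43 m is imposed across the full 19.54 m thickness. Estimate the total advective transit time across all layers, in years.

0.545

With flow normal to the layers, continuity requires the same specific discharge q through every layer.
Σ(b_i/K_i) = 5.91/193 + 10.1/0.160 + 3.53/0.0103 = 405.9 d.
q = Δh / Σ(b_i/K_i) = 6.43 / 405.9 = 0.01584 m/day.
In each layer the seepage velocity is v_i = q/n_i, so the layer transit time is t_i = b_i·n_i / q:
  layer 1 (clean gravel): t_1 = 5.91 × 0.27 / 0.01584 = 100.7 d
  layer 2 (fractured sandstone): t_2 = 10.1 × 0.14 / 0.01584 = 89.25 d
  layer 3 (sandy clay): t_3 = 3.53 × 0.04 / 0.01584 = 8.913 d
Total t = Σ t_i = 198.9 days = 0.5445 years.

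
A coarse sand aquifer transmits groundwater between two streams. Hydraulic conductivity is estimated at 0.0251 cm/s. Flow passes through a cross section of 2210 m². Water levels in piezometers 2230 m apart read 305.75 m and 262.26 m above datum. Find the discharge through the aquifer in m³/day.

935

Convert K: 0.0251 cm/s × 864 = 21.69 m/day.
Hydraulic gradient i = (305.75 − 262.26) / 2230 = 43.49 / 2230 = 0.01950.
Darcy's law: Q = K · A · i = 21.69 × 2210 × 0.01950 = 934.7 m³/day.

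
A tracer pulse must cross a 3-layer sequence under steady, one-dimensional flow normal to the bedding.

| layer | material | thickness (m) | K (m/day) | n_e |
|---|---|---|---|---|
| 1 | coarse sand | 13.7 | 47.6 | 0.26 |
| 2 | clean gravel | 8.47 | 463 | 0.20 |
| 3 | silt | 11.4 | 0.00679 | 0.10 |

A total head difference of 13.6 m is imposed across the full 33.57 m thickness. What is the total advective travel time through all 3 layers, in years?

2.16

With flow normal to the layers, continuity requires the same specific discharge q through every layer.
Σ(b_i/K_i) = 13.7/47.6 + 8.47/463 + 11.4/0.00679 = 1679 d.
q = Δh / Σ(b_i/K_i) = 13.6 / 1679 = 0.008099 m/day.
In each layer the seepage velocity is v_i = q/n_i, so the layer transit time is t_i = b_i·n_i / q:
  layer 1 (coarse sand): t_1 = 13.7 × 0.26 / 0.008099 = 439.8 d
  layer 2 (clean gravel): t_2 = 8.47 × 0.20 / 0.008099 = 209.2 d
  layer 3 (silt): t_3 = 11.4 × 0.10 / 0.008099 = 140.8 d
Total t = Σ t_i = 789.7 days = 2.162 years.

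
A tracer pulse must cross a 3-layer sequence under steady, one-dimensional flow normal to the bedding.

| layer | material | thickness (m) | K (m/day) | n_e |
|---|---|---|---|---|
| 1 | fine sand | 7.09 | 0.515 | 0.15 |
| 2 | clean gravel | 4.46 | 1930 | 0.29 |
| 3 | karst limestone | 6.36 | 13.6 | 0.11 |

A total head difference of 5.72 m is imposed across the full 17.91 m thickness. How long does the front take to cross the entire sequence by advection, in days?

7.61

With flow normal to the layers, continuity requires the same specific discharge q through every layer.
Σ(b_i/K_i) = 7.09/0.515 + 4.46/1930 + 6.36/13.6 = 14.24 d.
q = Δh / Σ(b_i/K_i) = 5.72 / 14.24 = 0.4018 m/day.
In each layer the seepage velocity is v_i = q/n_i, so the layer transit time is t_i = b_i·n_i / q:
  layer 1 (fine sand): t_1 = 7.09 × 0.15 / 0.4018 = 2.647 d
  layer 2 (clean gravel): t_2 = 4.46 × 0.29 / 0.4018 = 3.219 d
  layer 3 (karst limestone): t_3 = 6.36 × 0.11 / 0.4018 = 1.741 d
Total t = Σ t_i = 7.608 days.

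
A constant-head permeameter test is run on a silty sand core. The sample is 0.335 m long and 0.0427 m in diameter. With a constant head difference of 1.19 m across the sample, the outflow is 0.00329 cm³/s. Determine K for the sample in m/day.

Cross-sectional area A = π·(d/2)² = π × (0.0427/2)² = 0.001432 m².
Convert discharge: 0.00329 cm³/s = 3.290e-09 m³/s.
Darcy's law rearranged: K = Q·L / (A·Δh) = 3.290e-09 × 0.335 / (0.001432 × 1.19) = 6.468e-07 m/s = 0.05588 m/day.

0.0559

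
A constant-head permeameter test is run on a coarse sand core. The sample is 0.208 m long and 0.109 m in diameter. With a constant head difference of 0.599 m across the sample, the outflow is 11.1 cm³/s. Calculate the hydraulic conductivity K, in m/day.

35.7

Cross-sectional area A = π·(d/2)² = π × (0.109/2)² = 0.009331 m².
Convert discharge: 11.1 cm³/s = 1.110e-05 m³/s.
Darcy's law rearranged: K = Q·L / (A·Δh) = 1.110e-05 × 0.208 / (0.009331 × 0.599) = 0.0004131 m/s = 35.69 m/day.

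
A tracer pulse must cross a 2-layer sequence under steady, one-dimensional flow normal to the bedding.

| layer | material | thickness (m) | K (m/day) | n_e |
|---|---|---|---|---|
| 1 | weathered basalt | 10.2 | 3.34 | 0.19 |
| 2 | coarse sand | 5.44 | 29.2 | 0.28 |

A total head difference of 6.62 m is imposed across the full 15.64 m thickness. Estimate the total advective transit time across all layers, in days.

1.69

With flow normal to the layers, continuity requires the same specific discharge q through every layer.
Σ(b_i/K_i) = 10.2/3.34 + 5.44/29.2 = 3.240 d.
q = Δh / Σ(b_i/K_i) = 6.62 / 3.240 = 2.043 m/day.
In each layer the seepage velocity is v_i = q/n_i, so the layer transit time is t_i = b_i·n_i / q:
  layer 1 (weathered basalt): t_1 = 10.2 × 0.19 / 2.043 = 0.9486 d
  layer 2 (coarse sand): t_2 = 5.44 × 0.28 / 2.043 = 0.7455 d
Total t = Σ t_i = 1.694 days.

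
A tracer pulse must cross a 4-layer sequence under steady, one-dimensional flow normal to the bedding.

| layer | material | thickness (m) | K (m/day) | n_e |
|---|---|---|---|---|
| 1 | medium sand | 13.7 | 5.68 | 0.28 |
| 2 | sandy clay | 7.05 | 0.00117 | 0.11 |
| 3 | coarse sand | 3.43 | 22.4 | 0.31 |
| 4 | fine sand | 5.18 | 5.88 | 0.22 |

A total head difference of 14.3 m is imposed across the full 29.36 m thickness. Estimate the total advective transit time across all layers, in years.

With flow normal to the layers, continuity requires the same specific discharge q through every layer.
Σ(b_i/K_i) = 13.7/5.68 + 7.05/0.00117 + 3.43/22.4 + 5.18/5.88 = 6029 d.
q = Δh / Σ(b_i/K_i) = 14.3 / 6029 = 0.002372 m/day.
In each layer the seepage velocity is v_i = q/n_i, so the layer transit time is t_i = b_i·n_i / q:
  layer 1 (medium sand): t_1 = 13.7 × 0.28 / 0.002372 = 1617 d
  layer 2 (sandy clay): t_2 = 7.05 × 0.11 / 0.002372 = 327.0 d
  layer 3 (coarse sand): t_3 = 3.43 × 0.31 / 0.002372 = 448.3 d
  layer 4 (fine sand): t_4 = 5.18 × 0.22 / 0.002372 = 480.5 d
Total t = Σ t_i = 2873 days = 7.866 years.

7.87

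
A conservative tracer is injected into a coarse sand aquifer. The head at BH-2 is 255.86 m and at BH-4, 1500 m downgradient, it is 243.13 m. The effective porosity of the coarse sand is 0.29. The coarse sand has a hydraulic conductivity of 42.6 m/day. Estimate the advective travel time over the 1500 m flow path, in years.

Hydraulic gradient i = (255.86 − 243.13) / 1500 = 12.73 / 1500 = 0.008487.
Darcy flux q = K · i = 42.60 × 0.008487 = 0.3615 m/day.
Seepage velocity v = q / n_e = 0.3615 / 0.29 = 1.247 m/day.
Travel time t = L / v = 1500 / 1.247 = 1203 days = 3.294 years.

3.29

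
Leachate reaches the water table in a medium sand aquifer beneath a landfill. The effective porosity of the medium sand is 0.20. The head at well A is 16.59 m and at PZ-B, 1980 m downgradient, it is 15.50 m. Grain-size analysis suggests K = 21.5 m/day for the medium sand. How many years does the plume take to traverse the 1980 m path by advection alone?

91.6

Hydraulic gradient i = (16.59 − 15.50) / 1980 = 1.09 / 1980 = 0.0005505.
Darcy flux q = K · i = 21.50 × 0.0005505 = 0.01184 m/day.
Seepage velocity v = q / n_e = 0.01184 / 0.20 = 0.05918 m/day.
Travel time t = L / v = 1980 / 0.05918 = 33458 days = 91.60 years.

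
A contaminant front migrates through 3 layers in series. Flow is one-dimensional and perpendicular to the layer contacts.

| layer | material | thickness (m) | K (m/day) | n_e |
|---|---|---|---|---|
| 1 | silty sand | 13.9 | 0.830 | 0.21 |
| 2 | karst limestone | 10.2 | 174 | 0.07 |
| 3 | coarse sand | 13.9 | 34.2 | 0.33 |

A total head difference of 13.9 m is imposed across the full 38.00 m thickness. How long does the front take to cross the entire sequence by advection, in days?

10.2

With flow normal to the layers, continuity requires the same specific discharge q through every layer.
Σ(b_i/K_i) = 13.9/0.830 + 10.2/174 + 13.9/34.2 = 17.21 d.
q = Δh / Σ(b_i/K_i) = 13.9 / 17.21 = 0.8076 m/day.
In each layer the seepage velocity is v_i = q/n_i, so the layer transit time is t_i = b_i·n_i / q:
  layer 1 (silty sand): t_1 = 13.9 × 0.21 / 0.8076 = 3.615 d
  layer 2 (karst limestone): t_2 = 10.2 × 0.07 / 0.8076 = 0.8841 d
  layer 3 (coarse sand): t_3 = 13.9 × 0.33 / 0.8076 = 5.680 d
Total t = Σ t_i = 10.18 days.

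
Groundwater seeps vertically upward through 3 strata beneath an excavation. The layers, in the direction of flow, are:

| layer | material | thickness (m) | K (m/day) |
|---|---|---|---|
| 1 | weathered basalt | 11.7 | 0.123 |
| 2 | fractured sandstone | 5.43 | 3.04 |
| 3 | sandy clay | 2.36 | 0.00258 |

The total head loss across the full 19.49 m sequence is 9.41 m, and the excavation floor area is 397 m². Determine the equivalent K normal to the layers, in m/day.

0.0193

Flow is perpendicular to layering, so the layers act in series and the equivalent K is the thickness-weighted harmonic mean.
Total thickness L = 11.7 + 5.43 + 2.36 = 19.49 m.
Σ(b_i/K_i) = 11.7/0.123 + 5.43/3.04 + 2.36/0.00258 = 1012 d.
K_eq = L / Σ(b_i/K_i) = 19.49 / 1012 = 0.01927 m/day.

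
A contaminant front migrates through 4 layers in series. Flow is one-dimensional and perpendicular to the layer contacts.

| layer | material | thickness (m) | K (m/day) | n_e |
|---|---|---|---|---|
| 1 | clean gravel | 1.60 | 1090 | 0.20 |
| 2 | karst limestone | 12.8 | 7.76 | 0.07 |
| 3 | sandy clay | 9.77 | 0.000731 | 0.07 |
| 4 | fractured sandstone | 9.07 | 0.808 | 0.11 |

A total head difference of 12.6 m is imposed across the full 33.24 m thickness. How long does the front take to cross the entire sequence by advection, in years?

8.42

With flow normal to the layers, continuity requires the same specific discharge q through every layer.
Σ(b_i/K_i) = 1.60/1090 + 12.8/7.76 + 9.77/0.000731 + 9.07/0.808 = 13378 d.
q = Δh / Σ(b_i/K_i) = 12.6 / 13378 = 0.0009418 m/day.
In each layer the seepage velocity is v_i = q/n_i, so the layer transit time is t_i = b_i·n_i / q:
  layer 1 (clean gravel): t_1 = 1.60 × 0.20 / 0.0009418 = 339.8 d
  layer 2 (karst limestone): t_2 = 12.8 × 0.07 / 0.0009418 = 951.3 d
  layer 3 (sandy clay): t_3 = 9.77 × 0.07 / 0.0009418 = 726.1 d
  layer 4 (fractured sandstone): t_4 = 9.07 × 0.11 / 0.0009418 = 1059 d
Total t = Σ t_i = 3077 days = 8.423 years.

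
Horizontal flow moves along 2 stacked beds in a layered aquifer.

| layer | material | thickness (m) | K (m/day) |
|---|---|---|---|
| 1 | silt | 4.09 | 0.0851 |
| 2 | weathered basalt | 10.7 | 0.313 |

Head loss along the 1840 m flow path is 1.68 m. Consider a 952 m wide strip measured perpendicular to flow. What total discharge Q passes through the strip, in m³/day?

Flow is parallel to layering, so each bed carries its own Darcy discharge and the transmissivities add.
Σ(K_i·b_i) = 0.0851×4.09 + 0.313×10.7 = 3.697 m²/day.
Hydraulic gradient i = Δh / L = 1.68 / 1840 = 0.0009130.
Q = Σ(K_i·b_i) · W · i = 3.697 × 952 × 0.0009130 = 3.214 m³/day.

3.21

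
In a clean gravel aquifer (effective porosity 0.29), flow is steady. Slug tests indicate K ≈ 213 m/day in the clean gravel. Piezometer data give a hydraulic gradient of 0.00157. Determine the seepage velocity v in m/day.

Hydraulic gradient i = 0.00157.
Darcy flux q = K · i = 213.0 × 0.001570 = 0.3344 m/day.
Seepage velocity v = q / n_e = 0.3344 / 0.29 = 1.153 m/day.

1.15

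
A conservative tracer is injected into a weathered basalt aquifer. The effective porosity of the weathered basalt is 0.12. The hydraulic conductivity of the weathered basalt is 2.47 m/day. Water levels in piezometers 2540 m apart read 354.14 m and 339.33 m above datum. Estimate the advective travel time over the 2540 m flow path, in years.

57.9

Hydraulic gradient i = (354.14 − 339.33) / 2540 = 14.81 / 2540 = 0.005831.
Darcy flux q = K · i = 2.470 × 0.005831 = 0.01440 m/day.
Seepage velocity v = q / n_e = 0.01440 / 0.12 = 0.1200 m/day.
Travel time t = L / v = 2540 / 0.1200 = 21164 days = 57.94 years.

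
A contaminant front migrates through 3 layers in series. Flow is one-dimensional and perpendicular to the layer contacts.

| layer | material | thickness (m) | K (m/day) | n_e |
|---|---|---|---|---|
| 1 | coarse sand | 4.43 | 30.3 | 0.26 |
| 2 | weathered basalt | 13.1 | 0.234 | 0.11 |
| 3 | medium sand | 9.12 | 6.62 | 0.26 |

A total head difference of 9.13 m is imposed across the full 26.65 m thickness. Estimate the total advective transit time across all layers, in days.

With flow normal to the layers, continuity requires the same specific discharge q through every layer.
Σ(b_i/K_i) = 4.43/30.3 + 13.1/0.234 + 9.12/6.62 = 57.51 d.
q = Δh / Σ(b_i/K_i) = 9.13 / 57.51 = 0.1588 m/day.
In each layer the seepage velocity is v_i = q/n_i, so the layer transit time is t_i = b_i·n_i / q:
  layer 1 (coarse sand): t_1 = 4.43 × 0.26 / 0.1588 = 7.255 d
  layer 2 (weathered basalt): t_2 = 13.1 × 0.11 / 0.1588 = 9.076 d
  layer 3 (medium sand): t_3 = 9.12 × 0.26 / 0.1588 = 14.94 d
Total t = Σ t_i = 31.27 days.

31.3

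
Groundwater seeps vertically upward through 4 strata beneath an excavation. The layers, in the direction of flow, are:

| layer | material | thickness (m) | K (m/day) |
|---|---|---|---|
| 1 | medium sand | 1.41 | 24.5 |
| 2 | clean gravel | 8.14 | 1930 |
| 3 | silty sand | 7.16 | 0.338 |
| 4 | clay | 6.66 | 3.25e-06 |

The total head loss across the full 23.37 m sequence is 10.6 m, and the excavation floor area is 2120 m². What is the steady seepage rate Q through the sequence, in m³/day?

0.0110

Flow is perpendicular to layering, so the layers act in series and the equivalent K is the thickness-weighted harmonic mean.
Total thickness L = 1.41 + 8.14 + 7.16 + 6.66 = 23.37 m.
Σ(b_i/K_i) = 1.41/24.5 + 8.14/1930 + 7.16/0.338 + 6.66/3.25e-06 = 2.049e+06 d.
K_eq = L / Σ(b_i/K_i) = 23.37 / 2.049e+06 = 1.140e-05 m/day.
Q = K_eq · A · (Δh/L) = 1.140e-05 × 2120 × (10.6/23.37) = 0.01097 m³/day.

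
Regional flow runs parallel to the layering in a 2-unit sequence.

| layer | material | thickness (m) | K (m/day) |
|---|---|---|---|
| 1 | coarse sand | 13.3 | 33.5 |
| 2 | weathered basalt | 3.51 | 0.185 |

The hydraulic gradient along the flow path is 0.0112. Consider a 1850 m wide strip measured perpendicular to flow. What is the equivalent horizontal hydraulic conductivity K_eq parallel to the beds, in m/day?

26.5

Flow is parallel to layering, so each bed carries its own Darcy discharge and the transmissivities add.
Σ(K_i·b_i) = 33.5×13.3 + 0.185×3.51 = 446.2 m²/day.
Total thickness b = 16.81 m, so K_eq = Σ(K_i·b_i)/b = 26.54 m/day.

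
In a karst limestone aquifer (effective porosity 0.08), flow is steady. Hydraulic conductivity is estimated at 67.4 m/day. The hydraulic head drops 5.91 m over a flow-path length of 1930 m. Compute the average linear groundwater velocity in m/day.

2.58

Hydraulic gradient i = Δh / L = 5.91 / 1930 = 0.003062.
Darcy flux q = K · i = 67.40 × 0.003062 = 0.2064 m/day.
Seepage velocity v = q / n_e = 0.2064 / 0.08 = 2.580 m/day.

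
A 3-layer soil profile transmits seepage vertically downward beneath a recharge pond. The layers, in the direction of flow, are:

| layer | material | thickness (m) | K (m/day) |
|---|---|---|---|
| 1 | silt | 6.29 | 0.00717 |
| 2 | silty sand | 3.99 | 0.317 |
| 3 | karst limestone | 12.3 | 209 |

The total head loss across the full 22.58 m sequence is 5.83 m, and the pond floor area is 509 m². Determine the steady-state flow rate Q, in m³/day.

Flow is perpendicular to layering, so the layers act in series and the equivalent K is the thickness-weighted harmonic mean.
Total thickness L = 6.29 + 3.99 + 12.3 = 22.58 m.
Σ(b_i/K_i) = 6.29/0.00717 + 3.99/0.317 + 12.3/209 = 889.9 d.
K_eq = L / Σ(b_i/K_i) = 22.58 / 889.9 = 0.02537 m/day.
Q = K_eq · A · (Δh/L) = 0.02537 × 509 × (5.83/22.58) = 3.335 m³/day.

3.33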